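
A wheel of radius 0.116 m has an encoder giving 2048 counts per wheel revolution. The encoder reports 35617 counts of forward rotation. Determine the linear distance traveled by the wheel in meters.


revs = 35617/2048 = 17.391113
d = revs * 2*pi*r = 17.391113 * 2*pi*0.116 = 12.6755

12.6755 m


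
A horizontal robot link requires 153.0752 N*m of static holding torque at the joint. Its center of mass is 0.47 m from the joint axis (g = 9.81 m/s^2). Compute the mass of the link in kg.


m = tau / (g*L) = 153.0752 / (9.81 * 0.47) = 33.2000

33.2000 kg


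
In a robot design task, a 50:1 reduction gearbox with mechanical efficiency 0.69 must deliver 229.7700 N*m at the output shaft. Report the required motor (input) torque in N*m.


tau_in = tau_out / (N * eta) = 229.7700 / (50 * 0.69) = 6.6600

6.6600 N*m


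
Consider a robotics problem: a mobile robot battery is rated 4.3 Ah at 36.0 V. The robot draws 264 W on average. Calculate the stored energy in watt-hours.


E = capacity * V = 4.3*36.0 = 154.8000

154.8000 Wh


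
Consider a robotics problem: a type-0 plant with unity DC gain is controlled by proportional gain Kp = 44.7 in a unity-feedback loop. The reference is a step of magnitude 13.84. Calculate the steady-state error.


e_ss = R/(1 + Kp) = 13.84/(1 + 44.7) = 13.84/45.7000 = 0.3028

0.3028


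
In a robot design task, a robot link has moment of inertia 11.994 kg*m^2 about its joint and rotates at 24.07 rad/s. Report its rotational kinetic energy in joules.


KE = (1/2)*I*omega^2 = 0.5*11.994*24.07^2 = 3474.4513

3474.4513 J


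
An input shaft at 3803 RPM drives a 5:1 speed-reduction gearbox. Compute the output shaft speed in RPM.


omega_out = omega_in / N = 3803 / 5 = 760.6000

760.6000 RPM


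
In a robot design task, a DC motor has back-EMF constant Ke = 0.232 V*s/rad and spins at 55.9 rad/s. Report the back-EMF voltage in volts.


V_emf = Ke * omega = 0.232*55.9 = 12.9688

12.9688 V


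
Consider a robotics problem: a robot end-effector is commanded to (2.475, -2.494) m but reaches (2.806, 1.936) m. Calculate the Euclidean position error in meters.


dx = 2.806 - (2.475) = 0.3310, dy = 1.936 - (-2.494) = 4.4300
err = sqrt(0.109561 + 19.624900) = 4.4423

4.4423 m


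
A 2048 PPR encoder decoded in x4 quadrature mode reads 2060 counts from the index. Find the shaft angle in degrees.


angle = counts * 360 / (PPR*4) = 2060 * 360 / 8192 = 90.5273

90.5273 degrees


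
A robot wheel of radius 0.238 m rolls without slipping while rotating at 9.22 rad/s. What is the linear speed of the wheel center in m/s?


v = omega * r = 9.22 * 0.238 = 2.1944

2.1944 m/s


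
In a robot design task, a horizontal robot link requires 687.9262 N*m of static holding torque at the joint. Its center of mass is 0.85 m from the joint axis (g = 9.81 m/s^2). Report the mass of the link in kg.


m = tau / (g*L) = 687.9262 / (9.81 * 0.85) = 82.5000

82.5000 kg


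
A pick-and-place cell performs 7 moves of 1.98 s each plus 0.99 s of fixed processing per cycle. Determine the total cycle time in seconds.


T = 7*1.98 + 0.99 = 14.8500

14.8500 s


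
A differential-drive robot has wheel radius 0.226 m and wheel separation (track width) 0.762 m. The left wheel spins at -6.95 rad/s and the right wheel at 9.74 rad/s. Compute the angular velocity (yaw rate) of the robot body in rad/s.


omega = r*(wR - wL)/L = 0.226*(9.74 - (-6.95))/0.762 = 4.9501

4.9501 rad/s


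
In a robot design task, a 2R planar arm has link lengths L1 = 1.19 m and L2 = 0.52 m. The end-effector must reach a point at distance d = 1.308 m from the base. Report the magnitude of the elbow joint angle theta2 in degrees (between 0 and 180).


cos(th2) = (d^2 - L1^2 - L2^2)/(2*L1*L2) = (1.308^2 - 1.19^2 - 0.52^2)/(2*1.19*0.52) = 0.01968649
th2 = acos(0.01968649) = 88.8720 deg

88.8720 degrees


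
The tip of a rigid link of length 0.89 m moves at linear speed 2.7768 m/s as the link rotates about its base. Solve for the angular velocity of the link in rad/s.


omega = v / L = 2.7768 / 0.89 = 3.1200

3.1200 rad/s


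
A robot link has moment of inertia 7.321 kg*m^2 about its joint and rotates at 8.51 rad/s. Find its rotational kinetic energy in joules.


KE = (1/2)*I*omega^2 = 0.5*7.321*8.51^2 = 265.0938

265.0938 J


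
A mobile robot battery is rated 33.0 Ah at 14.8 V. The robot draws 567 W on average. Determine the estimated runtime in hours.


E = 33.0*14.8 = 488.4000 Wh
t = E/P = 488.4000/567 = 0.8614

0.8614 hours


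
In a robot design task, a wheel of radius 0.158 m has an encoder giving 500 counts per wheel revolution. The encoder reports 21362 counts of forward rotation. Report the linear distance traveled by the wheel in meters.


revs = 21362/500 = 42.724000
d = revs * 2*pi*r = 42.724000 * 2*pi*0.158 = 42.4140

42.4140 m


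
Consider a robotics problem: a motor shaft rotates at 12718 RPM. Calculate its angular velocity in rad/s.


omega = 12718 * 2*pi/60 = 1331.8258

1331.8258 rad/s


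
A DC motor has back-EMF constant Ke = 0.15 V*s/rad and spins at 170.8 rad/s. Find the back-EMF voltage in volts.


V_emf = Ke * omega = 0.15*170.8 = 25.6200

25.6200 V


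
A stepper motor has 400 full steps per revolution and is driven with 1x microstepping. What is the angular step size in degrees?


step = 360/(400*1) = 360/400 = 0.9000

0.9000 degrees


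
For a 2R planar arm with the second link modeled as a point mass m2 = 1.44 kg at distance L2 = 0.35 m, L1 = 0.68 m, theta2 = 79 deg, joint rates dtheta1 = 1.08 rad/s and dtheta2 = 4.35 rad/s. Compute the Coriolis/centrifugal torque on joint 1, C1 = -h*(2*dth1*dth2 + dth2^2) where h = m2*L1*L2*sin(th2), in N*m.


h = m2*L1*L2*sin(th2) = 1.44*0.68*0.35*sin(79 deg) = 0.336423
C1 = -h*(2*1.08*4.35 + 4.35^2) = -0.336423*28.3185 = -9.5270

-9.5270 N*m


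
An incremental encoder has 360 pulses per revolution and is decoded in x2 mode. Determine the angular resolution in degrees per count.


resolution = 360 / (PPR * 2) = 360 / 720 = 0.5000

0.5000 degrees


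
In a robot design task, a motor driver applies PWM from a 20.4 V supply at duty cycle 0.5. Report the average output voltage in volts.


V_avg = V_supply * D = 20.4*0.5 = 10.2000

10.2000 V


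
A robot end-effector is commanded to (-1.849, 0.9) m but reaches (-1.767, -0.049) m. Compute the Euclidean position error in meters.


dx = -1.767 - (-1.849) = 0.0820, dy = -0.049 - (0.9) = -0.9490
err = sqrt(0.006724 + 0.900601) = 0.9525

0.9525 m


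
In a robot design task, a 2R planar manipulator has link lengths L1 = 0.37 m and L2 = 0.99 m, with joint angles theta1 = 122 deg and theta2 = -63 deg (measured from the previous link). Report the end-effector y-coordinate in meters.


y = L1*sin(th1) + L2*sin(th1+th2) = 0.37*sin(122 deg) + 0.99*sin(59 deg) = 1.1624

1.1624 m


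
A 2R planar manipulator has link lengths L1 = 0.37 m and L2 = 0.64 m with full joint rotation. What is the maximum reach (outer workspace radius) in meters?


r_max = L1 + L2 = 0.37 + 0.64 = 1.0100

1.0100 m


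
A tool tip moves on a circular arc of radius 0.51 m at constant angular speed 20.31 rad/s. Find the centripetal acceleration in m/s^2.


a_c = omega^2 * r = 20.31^2 * 0.51 = 210.3730

210.3730 m/s^2


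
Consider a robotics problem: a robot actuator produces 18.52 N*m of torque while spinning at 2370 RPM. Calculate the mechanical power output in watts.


omega = 2370 * 2*pi/60 = 248.185820 rad/s
P = tau * omega = 18.52 * 248.185820 = 4596.4014

4596.4014 W


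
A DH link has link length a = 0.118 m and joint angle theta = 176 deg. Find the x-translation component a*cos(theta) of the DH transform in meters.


a*cos(theta) = 0.118*cos(176 deg) = -0.1177

-0.1177 m


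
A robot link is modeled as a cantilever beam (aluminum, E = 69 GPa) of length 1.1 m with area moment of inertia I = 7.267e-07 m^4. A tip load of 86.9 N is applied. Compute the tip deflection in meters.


delta = F*L^3/(3*E*I) = 86.9*1.1^3/(3*6.900e+10*7.267e-07)
      = 115.6639/150426.9 = 7.6890e-04

7.6890e-04 m


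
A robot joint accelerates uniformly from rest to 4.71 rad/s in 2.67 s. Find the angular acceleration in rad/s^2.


alpha = delta_omega / t = 4.71 / 2.67 = 1.7640

1.7640 rad/s^2


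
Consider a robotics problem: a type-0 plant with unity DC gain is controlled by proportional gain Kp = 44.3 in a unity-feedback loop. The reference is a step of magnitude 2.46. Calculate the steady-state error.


e_ss = R/(1 + Kp) = 2.46/(1 + 44.3) = 2.46/45.3000 = 0.0543

0.0543


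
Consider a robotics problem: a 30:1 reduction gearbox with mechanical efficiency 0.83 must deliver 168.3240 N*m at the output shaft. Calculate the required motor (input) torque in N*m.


tau_in = tau_out / (N * eta) = 168.3240 / (30 * 0.83) = 6.7600

6.7600 N*m


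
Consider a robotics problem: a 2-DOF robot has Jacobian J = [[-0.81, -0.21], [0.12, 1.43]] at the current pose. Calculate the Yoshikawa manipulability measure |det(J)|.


det(J) = -0.81*1.43 - (-0.21)*(0.12) = -1.1331
|det(J)| = 1.1331

1.1331


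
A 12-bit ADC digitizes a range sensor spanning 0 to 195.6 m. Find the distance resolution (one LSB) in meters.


res = range / 2^n = 195.6/2^12 = 195.6/4096 = 0.0478

0.0478 m


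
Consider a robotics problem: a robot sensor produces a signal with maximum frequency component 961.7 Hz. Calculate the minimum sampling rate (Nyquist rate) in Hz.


f_s,min = 2*f_max = 2*961.7 = 1923.4000

1923.4000 Hz


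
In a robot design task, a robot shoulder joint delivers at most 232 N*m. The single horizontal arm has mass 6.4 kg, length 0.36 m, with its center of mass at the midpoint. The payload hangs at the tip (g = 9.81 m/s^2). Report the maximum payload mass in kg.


tau_arm = m_arm*g*(L/2) = 6.4*9.81*0.36/2 = 11.3011 N*m
tau_payload = tau_max - tau_arm = 232 - 11.3011 = 220.6989
m_payload = tau_payload / (g*L) = 220.6989 / (9.81*0.36) = 62.4926

62.4926 kg


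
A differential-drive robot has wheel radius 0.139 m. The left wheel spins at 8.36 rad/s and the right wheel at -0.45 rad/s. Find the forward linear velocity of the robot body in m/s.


v = r*(wR + wL)/2 = 0.139*(-0.45 + 8.36)/2 = 0.5497

0.5497 m/s


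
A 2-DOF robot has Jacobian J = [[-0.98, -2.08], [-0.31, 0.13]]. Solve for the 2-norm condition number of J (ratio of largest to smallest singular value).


JJ^T eigenvalues: trace(JJ^T) = 5.3998, det(JJ^T) = det(J)^2 = 0.59629284
s_max^2 = (5.3998 + sqrt(26.77266868))/2 = 5.28701561
s_min^2 = (5.3998 - sqrt(26.77266868))/2 = 0.11278439
kappa = s_max/s_min = sqrt(5.28701561/0.11278439) = 6.8467

6.8467


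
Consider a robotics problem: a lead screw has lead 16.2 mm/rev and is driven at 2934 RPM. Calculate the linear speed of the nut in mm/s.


v = lead * (RPM/60) = 16.2*2934/60 = 792.1800

792.1800 mm/s


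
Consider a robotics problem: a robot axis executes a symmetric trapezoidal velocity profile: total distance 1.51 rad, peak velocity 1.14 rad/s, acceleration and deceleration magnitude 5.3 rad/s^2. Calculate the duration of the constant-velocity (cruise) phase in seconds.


t_acc = v/a = 0.215094 s, d_acc = v^2/(2a) = 0.122604 rad each
d_cruise = 1.51 - 2*0.122604 = 1.264792 rad
t_cruise = d_cruise/v = 1.264792/1.14 = 1.1095

1.1095 s


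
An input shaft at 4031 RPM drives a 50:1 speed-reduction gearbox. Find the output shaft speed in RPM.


omega_out = omega_in / N = 4031 / 50 = 80.6200

80.6200 RPM


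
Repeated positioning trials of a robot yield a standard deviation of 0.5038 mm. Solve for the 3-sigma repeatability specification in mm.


repeatability = 3*sigma = 3*0.5038 = 1.5114

1.5114 mm


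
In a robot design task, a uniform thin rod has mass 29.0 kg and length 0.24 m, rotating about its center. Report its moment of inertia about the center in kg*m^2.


I = (1/12)*m*L^2 = (1/12)*29.0*0.24^2 = 0.1392

0.1392 kg*m^2


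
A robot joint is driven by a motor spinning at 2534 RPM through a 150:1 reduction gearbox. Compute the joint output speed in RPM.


omega_joint = omega_motor / N = 2534 / 150 = 16.8933

16.8933 RPM


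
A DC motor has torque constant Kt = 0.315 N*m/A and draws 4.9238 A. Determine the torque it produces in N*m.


tau = Kt * I = 0.315*4.9238 = 1.5510

1.5510 N*m


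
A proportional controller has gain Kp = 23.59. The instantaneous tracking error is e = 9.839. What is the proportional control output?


u_P = Kp * e = 23.59 * 9.839 = 232.1020

232.1020


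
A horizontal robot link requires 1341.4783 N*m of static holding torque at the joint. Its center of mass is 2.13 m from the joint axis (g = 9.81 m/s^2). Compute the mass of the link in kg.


m = tau / (g*L) = 1341.4783 / (9.81 * 2.13) = 64.2000

64.2000 kg


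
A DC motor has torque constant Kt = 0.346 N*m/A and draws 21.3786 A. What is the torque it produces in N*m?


tau = Kt * I = 0.346*21.3786 = 7.3970

7.3970 N*m


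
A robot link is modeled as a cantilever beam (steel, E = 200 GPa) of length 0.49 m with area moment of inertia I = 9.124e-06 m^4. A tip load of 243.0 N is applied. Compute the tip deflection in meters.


delta = F*L^3/(3*E*I) = 243.0*0.49^3/(3*2.000e+11*9.124e-06)
      = 28.588707/5474400 = 5.2223e-06

5.2223e-06 m


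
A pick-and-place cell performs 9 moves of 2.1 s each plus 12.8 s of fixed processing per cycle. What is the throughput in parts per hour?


T_cycle = 9*2.1 + 12.8 = 31.7000 s
rate = 3600/T = 113.5647

113.5647 parts/hour


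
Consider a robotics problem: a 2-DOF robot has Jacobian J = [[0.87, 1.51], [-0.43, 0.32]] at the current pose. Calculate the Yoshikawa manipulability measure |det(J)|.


det(J) = 0.87*0.32 - (1.51)*(-0.43) = 0.9277
|det(J)| = 0.9277

0.9277


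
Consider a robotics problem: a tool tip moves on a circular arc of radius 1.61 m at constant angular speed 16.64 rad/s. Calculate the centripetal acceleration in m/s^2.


a_c = omega^2 * r = 16.64^2 * 1.61 = 445.7923

445.7923 m/s^2


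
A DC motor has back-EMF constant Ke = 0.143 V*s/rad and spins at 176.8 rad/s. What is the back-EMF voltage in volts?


V_emf = Ke * omega = 0.143*176.8 = 25.2824

25.2824 V


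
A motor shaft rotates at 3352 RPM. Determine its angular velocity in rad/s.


omega = 3352 * 2*pi/60 = 351.0206

351.0206 rad/s


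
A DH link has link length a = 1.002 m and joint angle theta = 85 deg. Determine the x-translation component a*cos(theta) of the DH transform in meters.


a*cos(theta) = 1.002*cos(85 deg) = 0.0873

0.0873 m


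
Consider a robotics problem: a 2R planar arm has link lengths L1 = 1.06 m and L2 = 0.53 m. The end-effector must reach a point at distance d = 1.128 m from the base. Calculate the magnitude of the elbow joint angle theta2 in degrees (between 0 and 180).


cos(th2) = (d^2 - L1^2 - L2^2)/(2*L1*L2) = (1.128^2 - 1.06^2 - 0.53^2)/(2*1.06*0.53) = -0.11758277
th2 = acos(-0.11758277) = 96.7526 deg

96.7526 degrees


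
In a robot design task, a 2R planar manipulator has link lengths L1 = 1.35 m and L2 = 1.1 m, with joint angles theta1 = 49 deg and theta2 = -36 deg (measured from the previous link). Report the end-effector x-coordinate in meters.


x = L1*cos(th1) + L2*cos(th1+th2) = 1.35*cos(49 deg) + 1.1*cos(13 deg) = 1.9575

1.9575 m


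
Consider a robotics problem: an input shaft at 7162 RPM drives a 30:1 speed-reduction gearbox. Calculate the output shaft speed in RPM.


omega_out = omega_in / N = 7162 / 30 = 238.7333

238.7333 RPM


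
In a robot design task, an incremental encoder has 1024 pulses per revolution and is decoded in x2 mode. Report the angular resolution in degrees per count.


resolution = 360 / (PPR * 2) = 360 / 2048 = 0.1758

0.1758 degrees


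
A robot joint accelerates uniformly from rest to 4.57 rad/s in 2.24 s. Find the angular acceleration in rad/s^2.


alpha = delta_omega / t = 4.57 / 2.24 = 2.0402

2.0402 rad/s^2


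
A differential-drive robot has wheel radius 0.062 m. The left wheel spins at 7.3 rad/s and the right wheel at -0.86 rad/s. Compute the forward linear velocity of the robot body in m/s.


v = r*(wR + wL)/2 = 0.062*(-0.86 + 7.3)/2 = 0.1996

0.1996 m/s


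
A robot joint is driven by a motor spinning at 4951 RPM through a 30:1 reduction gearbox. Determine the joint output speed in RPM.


omega_joint = omega_motor / N = 4951 / 30 = 165.0333

165.0333 RPM


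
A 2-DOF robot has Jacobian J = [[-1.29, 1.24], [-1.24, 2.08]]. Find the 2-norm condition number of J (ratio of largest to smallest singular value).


JJ^T eigenvalues: trace(JJ^T) = 9.0657, det(JJ^T) = det(J)^2 = 1.31239936
s_max^2 = (9.0657 + sqrt(76.93731905))/2 = 8.91854604
s_min^2 = (9.0657 - sqrt(76.93731905))/2 = 0.14715396
kappa = s_max/s_min = sqrt(8.91854604/0.14715396) = 7.7850

7.7850


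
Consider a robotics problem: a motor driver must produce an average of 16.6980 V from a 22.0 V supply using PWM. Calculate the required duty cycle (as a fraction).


D = V_avg/V_supply = 16.6980/22.0 = 0.7590

0.7590


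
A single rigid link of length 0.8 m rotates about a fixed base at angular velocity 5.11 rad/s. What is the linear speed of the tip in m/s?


v = L*omega = 0.8 * 5.11 = 4.0880

4.0880 m/s


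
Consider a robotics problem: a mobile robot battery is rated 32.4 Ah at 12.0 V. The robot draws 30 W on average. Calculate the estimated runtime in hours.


E = 32.4*12.0 = 388.8000 Wh
t = E/P = 388.8000/30 = 12.9600

12.9600 hours


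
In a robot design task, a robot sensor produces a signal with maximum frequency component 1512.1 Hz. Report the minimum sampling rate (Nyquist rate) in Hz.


f_s,min = 2*f_max = 2*1512.1 = 3024.2000

3024.2000 Hz


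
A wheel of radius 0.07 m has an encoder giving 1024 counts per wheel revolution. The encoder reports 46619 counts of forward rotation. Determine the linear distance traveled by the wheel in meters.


revs = 46619/1024 = 45.526367
d = revs * 2*pi*r = 45.526367 * 2*pi*0.07 = 20.0235

20.0235 m


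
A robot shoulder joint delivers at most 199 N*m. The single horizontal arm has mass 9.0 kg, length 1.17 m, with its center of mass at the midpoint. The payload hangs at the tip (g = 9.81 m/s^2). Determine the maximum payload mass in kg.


tau_arm = m_arm*g*(L/2) = 9.0*9.81*1.17/2 = 51.6497 N*m
tau_payload = tau_max - tau_arm = 199 - 51.6497 = 147.3503
m_payload = tau_payload / (g*L) = 147.3503 / (9.81*1.17) = 12.8380

12.8380 kg


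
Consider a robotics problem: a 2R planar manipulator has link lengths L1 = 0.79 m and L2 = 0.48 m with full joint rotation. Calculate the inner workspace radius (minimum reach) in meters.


r_min = |L1 - L2| = |0.79 - 0.48| = 0.3100

0.3100 m


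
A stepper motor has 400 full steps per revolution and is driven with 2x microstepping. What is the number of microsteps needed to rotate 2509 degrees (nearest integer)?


step_size = 360/(400*2) = 360/800 = 0.450000 deg
n = 2509/(360/800) = 2509*800/360 = 5575.5556 -> 5576

5576 steps


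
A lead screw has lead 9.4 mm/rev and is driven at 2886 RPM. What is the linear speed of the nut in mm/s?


v = lead * (RPM/60) = 9.4*2886/60 = 452.1400

452.1400 mm/s


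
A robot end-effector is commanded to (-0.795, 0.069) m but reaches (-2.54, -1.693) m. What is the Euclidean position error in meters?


dx = -2.54 - (-0.795) = -1.7450, dy = -1.693 - (0.069) = -1.7620
err = sqrt(3.045025 + 3.104644) = 2.4799

2.4799 m


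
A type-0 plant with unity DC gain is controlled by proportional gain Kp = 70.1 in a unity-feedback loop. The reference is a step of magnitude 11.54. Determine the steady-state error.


e_ss = R/(1 + Kp) = 11.54/(1 + 70.1) = 11.54/71.1000 = 0.1623

0.1623


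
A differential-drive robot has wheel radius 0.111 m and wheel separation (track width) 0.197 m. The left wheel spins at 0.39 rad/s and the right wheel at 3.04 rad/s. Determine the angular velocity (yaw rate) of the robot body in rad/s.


omega = r*(wR - wL)/L = 0.111*(3.04 - (0.39))/0.197 = 1.4931

1.4931 rad/s


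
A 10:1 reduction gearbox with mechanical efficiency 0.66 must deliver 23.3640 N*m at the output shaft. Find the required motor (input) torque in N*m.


tau_in = tau_out / (N * eta) = 23.3640 / (10 * 0.66) = 3.5400

3.5400 N*m


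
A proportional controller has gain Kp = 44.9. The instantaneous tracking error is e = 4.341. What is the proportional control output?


u_P = Kp * e = 44.9 * 4.341 = 194.9109

194.9109


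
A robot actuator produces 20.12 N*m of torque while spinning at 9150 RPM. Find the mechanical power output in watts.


omega = 9150 * 2*pi/60 = 958.185759 rad/s
P = tau * omega = 20.12 * 958.185759 = 19278.6975

19278.6975 W


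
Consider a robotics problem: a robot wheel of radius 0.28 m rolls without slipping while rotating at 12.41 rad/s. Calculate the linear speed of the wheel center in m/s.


v = omega * r = 12.41 * 0.28 = 3.4748

3.4748 m/s


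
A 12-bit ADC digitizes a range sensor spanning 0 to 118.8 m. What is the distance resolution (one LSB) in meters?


res = range / 2^n = 118.8/2^12 = 118.8/4096 = 0.0290

0.0290 m


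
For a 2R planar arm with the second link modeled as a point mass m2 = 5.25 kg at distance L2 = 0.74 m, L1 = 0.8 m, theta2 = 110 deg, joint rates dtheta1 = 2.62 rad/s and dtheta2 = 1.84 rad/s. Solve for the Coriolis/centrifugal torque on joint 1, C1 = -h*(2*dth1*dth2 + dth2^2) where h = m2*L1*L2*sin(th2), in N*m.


h = m2*L1*L2*sin(th2) = 5.25*0.8*0.74*sin(110 deg) = 2.920565
C1 = -h*(2*2.62*1.84 + 1.84^2) = -2.920565*13.0272 = -38.0468

-38.0468 N*m


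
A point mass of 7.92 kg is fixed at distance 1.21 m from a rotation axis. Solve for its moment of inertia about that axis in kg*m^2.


I = m*r^2 = 7.92*1.21^2 = 11.5957

11.5957 kg*m^2


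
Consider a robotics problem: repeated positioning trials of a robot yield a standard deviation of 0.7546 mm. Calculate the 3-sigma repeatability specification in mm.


repeatability = 3*sigma = 3*0.7546 = 2.2638

2.2638 mm


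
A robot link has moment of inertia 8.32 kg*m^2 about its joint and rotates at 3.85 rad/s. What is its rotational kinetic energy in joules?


KE = (1/2)*I*omega^2 = 0.5*8.32*3.85^2 = 61.6616

61.6616 J


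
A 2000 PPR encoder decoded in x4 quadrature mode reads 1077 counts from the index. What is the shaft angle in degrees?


angle = counts * 360 / (PPR*4) = 1077 * 360 / 8000 = 48.4650

48.4650 degrees


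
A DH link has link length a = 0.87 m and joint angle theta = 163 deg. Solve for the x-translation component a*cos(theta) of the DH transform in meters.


a*cos(theta) = 0.87*cos(163 deg) = -0.8320

-0.8320 m


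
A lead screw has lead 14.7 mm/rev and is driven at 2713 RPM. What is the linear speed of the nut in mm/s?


v = lead * (RPM/60) = 14.7*2713/60 = 664.6850

664.6850 mm/s


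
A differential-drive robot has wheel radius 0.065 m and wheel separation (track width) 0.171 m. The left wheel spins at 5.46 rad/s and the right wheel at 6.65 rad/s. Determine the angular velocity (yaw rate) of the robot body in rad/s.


omega = r*(wR - wL)/L = 0.065*(6.65 - (5.46))/0.171 = 0.4523

0.4523 rad/s


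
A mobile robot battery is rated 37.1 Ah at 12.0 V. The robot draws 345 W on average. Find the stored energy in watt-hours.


E = capacity * V = 37.1*12.0 = 445.2000

445.2000 Wh


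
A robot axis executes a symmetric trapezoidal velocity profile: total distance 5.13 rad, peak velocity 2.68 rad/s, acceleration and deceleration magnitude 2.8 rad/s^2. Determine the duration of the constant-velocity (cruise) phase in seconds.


t_acc = v/a = 0.957143 s, d_acc = v^2/(2a) = 1.282571 rad each
d_cruise = 5.13 - 2*1.282571 = 2.564858 rad
t_cruise = d_cruise/v = 2.564858/2.68 = 0.9570

0.9570 s


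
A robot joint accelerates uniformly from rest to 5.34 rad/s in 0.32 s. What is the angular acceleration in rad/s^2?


alpha = delta_omega / t = 5.34 / 0.32 = 16.6875

16.6875 rad/s^2


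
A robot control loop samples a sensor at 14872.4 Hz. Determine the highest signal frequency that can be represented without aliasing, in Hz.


f_max = f_s/2 = 14872.4/2 = 7436.2000

7436.2000 Hz


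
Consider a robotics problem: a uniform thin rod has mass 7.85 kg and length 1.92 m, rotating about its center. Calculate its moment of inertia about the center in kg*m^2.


I = (1/12)*m*L^2 = (1/12)*7.85*1.92^2 = 2.4115

2.4115 kg*m^2


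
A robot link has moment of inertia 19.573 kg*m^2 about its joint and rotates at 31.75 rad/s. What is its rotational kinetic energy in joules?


KE = (1/2)*I*omega^2 = 0.5*19.573*31.75^2 = 9865.4037

9865.4037 J


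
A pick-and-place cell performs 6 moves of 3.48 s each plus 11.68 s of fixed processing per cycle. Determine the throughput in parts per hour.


T_cycle = 6*3.48 + 11.68 = 32.5600 s
rate = 3600/T = 110.5651

110.5651 parts/hour


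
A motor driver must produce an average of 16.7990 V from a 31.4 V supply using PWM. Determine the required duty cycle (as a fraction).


D = V_avg/V_supply = 16.7990/31.4 = 0.5350

0.5350


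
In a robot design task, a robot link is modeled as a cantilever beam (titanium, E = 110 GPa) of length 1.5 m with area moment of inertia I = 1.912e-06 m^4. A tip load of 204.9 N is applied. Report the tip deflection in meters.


delta = F*L^3/(3*E*I) = 204.9*1.5^3/(3*1.100e+11*1.912e-06)
      = 691.5375/630960 = 0.0011

0.0011 m


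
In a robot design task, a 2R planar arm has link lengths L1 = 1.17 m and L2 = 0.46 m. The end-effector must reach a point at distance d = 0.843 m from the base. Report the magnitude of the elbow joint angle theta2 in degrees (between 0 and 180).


cos(th2) = (d^2 - L1^2 - L2^2)/(2*L1*L2) = (0.843^2 - 1.17^2 - 0.46^2)/(2*1.17*0.46) = -0.80811130
th2 = acos(-0.80811130) = 143.9118 deg

143.9118 degrees


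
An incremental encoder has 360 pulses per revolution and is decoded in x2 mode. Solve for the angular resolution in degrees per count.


resolution = 360 / (PPR * 2) = 360 / 720 = 0.5000

0.5000 degrees


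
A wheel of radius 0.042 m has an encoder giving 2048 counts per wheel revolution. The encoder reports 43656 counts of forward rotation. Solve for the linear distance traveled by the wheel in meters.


revs = 43656/2048 = 21.316406
d = revs * 2*pi*r = 21.316406 * 2*pi*0.042 = 5.6253

5.6253 m


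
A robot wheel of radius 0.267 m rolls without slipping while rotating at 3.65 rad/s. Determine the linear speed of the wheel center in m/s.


v = omega * r = 3.65 * 0.267 = 0.9746

0.9746 m/s


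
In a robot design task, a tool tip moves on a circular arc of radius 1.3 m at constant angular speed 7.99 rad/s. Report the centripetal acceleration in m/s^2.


a_c = omega^2 * r = 7.99^2 * 1.3 = 82.9921

82.9921 m/s^2


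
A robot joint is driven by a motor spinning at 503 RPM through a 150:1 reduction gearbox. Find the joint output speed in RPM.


omega_joint = omega_motor / N = 503 / 150 = 3.3533

3.3533 RPM


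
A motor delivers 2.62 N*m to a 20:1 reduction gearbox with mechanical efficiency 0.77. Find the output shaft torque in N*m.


tau_out = tau_in * N * eta = 2.62 * 20 * 0.77 = 40.3480

40.3480 N*m


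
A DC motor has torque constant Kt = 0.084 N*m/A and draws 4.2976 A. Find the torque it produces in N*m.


tau = Kt * I = 0.084*4.2976 = 0.3610

0.3610 N*m


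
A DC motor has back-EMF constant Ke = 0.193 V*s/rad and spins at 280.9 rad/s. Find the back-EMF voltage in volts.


V_emf = Ke * omega = 0.193*280.9 = 54.2137

54.2137 V


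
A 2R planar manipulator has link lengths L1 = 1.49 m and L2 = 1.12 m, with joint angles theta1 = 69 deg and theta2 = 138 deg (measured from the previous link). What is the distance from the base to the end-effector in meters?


x = L1*cos(th1) + L2*cos(th1+th2) = -0.463959
y = L1*sin(th1) + L2*sin(th1+th2) = 0.882565
d = sqrt(x^2 + y^2) = sqrt(0.215258 + 0.778921) = 0.9971

0.9971 m


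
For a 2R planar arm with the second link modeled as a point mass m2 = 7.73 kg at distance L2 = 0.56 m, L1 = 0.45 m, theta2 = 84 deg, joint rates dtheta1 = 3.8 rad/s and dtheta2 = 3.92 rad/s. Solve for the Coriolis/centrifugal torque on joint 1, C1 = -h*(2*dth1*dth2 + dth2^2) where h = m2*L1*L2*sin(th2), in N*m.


h = m2*L1*L2*sin(th2) = 7.73*0.45*0.56*sin(84 deg) = 1.937289
C1 = -h*(2*3.8*3.92 + 3.92^2) = -1.937289*45.1584 = -87.4849

-87.4849 N*m


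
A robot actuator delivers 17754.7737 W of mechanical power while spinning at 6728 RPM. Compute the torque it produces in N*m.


omega = 6728 * 2*pi/60 = 704.554512 rad/s
tau = P / omega = 17754.7737 / 704.554512 = 25.2000

25.2000 N*m


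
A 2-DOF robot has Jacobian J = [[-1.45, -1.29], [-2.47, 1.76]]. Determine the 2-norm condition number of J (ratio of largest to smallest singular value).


JJ^T eigenvalues: trace(JJ^T) = 12.9651, det(JJ^T) = det(J)^2 = 32.92808689
s_max^2 = (12.9651 + sqrt(36.38147045))/2 = 9.49840272
s_min^2 = (12.9651 - sqrt(36.38147045))/2 = 3.46669728
kappa = s_max/s_min = sqrt(9.49840272/3.46669728) = 1.6553

1.6553


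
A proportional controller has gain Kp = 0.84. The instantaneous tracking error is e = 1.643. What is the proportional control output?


u_P = Kp * e = 0.84 * 1.643 = 1.3801

1.3801


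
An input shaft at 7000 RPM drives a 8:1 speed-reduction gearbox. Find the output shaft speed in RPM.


omega_out = omega_in / N = 7000 / 8 = 875.0000

875.0000 RPM


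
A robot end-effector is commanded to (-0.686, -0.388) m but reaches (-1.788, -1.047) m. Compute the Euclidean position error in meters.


dx = -1.788 - (-0.686) = -1.1020, dy = -1.047 - (-0.388) = -0.6590
err = sqrt(1.214404 + 0.434281) = 1.2840

1.2840 m


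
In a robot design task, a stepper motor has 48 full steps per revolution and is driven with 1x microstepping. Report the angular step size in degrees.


step = 360/(48*1) = 360/48 = 7.5000

7.5000 degrees


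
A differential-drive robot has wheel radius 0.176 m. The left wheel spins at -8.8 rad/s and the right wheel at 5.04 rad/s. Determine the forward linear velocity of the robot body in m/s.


v = r*(wR + wL)/2 = 0.176*(5.04 + -8.8)/2 = -0.3309

-0.3309 m/s


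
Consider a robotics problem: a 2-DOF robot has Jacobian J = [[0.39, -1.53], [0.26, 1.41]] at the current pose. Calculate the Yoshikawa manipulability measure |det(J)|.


det(J) = 0.39*1.41 - (-1.53)*(0.26) = 0.9477
|det(J)| = 0.9477

0.9477


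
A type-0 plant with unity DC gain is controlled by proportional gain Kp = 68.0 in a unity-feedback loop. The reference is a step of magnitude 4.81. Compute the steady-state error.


e_ss = R/(1 + Kp) = 4.81/(1 + 68.0) = 4.81/69.0000 = 0.0697

0.0697


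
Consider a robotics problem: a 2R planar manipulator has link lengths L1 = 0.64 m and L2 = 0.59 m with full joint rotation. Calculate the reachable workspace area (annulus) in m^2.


r_max = L1 + L2 = 1.2300, r_min = |L1 - L2| = 0.0500
A = pi*(r_max^2 - r_min^2) = pi*(1.5129 - 0.0025) = 4.7451

4.7451 m^2


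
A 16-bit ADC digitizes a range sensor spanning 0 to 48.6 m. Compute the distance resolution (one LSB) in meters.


res = range / 2^n = 48.6/2^16 = 48.6/65536 = 7.4158e-04

7.4158e-04 m


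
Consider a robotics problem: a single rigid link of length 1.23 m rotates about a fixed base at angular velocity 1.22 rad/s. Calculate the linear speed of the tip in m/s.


v = L*omega = 1.23 * 1.22 = 1.5006

1.5006 m/s


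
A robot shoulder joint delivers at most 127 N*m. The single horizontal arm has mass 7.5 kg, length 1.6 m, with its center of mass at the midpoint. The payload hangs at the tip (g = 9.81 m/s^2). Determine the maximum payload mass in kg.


tau_arm = m_arm*g*(L/2) = 7.5*9.81*1.6/2 = 58.8600 N*m
tau_payload = tau_max - tau_arm = 127 - 58.8600 = 68.1400
m_payload = tau_payload / (g*L) = 68.1400 / (9.81*1.6) = 4.3412

4.3412 kg


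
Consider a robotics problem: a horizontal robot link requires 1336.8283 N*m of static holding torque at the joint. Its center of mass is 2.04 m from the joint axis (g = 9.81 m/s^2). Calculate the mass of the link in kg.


m = tau / (g*L) = 1336.8283 / (9.81 * 2.04) = 66.8000

66.8000 kg


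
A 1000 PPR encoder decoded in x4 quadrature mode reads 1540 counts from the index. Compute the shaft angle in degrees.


angle = counts * 360 / (PPR*4) = 1540 * 360 / 4000 = 138.6000

138.6000 degrees


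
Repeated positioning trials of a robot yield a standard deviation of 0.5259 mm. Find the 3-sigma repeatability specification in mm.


repeatability = 3*sigma = 3*0.5259 = 1.5777

1.5777 mm


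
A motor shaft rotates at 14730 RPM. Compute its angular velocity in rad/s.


omega = 14730 * 2*pi/60 = 1542.5220

1542.5220 rad/s


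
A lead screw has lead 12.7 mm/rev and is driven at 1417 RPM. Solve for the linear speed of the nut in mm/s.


v = lead * (RPM/60) = 12.7*1417/60 = 299.9317

299.9317 mm/s


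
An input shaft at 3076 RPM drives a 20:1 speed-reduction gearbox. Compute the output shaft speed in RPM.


omega_out = omega_in / N = 3076 / 20 = 153.8000

153.8000 RPM


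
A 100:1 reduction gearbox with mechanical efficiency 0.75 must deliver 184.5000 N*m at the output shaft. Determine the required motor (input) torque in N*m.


tau_in = tau_out / (N * eta) = 184.5000 / (100 * 0.75) = 2.4600

2.4600 N*m


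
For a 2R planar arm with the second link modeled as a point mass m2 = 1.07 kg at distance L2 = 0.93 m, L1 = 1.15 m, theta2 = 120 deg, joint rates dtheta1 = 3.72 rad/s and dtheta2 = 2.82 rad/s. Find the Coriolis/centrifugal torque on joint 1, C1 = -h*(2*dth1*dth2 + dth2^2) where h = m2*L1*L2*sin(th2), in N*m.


h = m2*L1*L2*sin(th2) = 1.07*1.15*0.93*sin(120 deg) = 0.991049
C1 = -h*(2*3.72*2.82 + 2.82^2) = -0.991049*28.9332 = -28.6742

-28.6742 N*m


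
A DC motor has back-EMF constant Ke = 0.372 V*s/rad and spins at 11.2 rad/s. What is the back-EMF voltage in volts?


V_emf = Ke * omega = 0.372*11.2 = 4.1664

4.1664 V


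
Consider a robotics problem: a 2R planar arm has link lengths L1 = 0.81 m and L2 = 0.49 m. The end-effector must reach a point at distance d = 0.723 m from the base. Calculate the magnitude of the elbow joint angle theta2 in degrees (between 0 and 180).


cos(th2) = (d^2 - L1^2 - L2^2)/(2*L1*L2) = (0.723^2 - 0.81^2 - 0.49^2)/(2*0.81*0.49) = -0.47048501
th2 = acos(-0.47048501) = 118.0658 deg

118.0658 degrees


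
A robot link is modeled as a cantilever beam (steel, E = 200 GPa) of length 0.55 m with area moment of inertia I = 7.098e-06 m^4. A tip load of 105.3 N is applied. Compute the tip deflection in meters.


delta = F*L^3/(3*E*I) = 105.3*0.55^3/(3*2.000e+11*7.098e-06)
      = 17.5192875/4258800 = 4.1137e-06

4.1137e-06 m


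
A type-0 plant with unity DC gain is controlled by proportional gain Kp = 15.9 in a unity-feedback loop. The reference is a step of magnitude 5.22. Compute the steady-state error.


e_ss = R/(1 + Kp) = 5.22/(1 + 15.9) = 5.22/16.9000 = 0.3089

0.3089


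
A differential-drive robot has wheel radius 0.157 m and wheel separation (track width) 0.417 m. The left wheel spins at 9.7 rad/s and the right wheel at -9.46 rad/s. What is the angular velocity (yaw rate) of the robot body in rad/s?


omega = r*(wR - wL)/L = 0.157*(-9.46 - (9.7))/0.417 = -7.2137

-7.2137 rad/s


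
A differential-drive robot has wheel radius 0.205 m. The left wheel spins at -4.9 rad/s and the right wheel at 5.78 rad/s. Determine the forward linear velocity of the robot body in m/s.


v = r*(wR + wL)/2 = 0.205*(5.78 + -4.9)/2 = 0.0902

0.0902 m/s


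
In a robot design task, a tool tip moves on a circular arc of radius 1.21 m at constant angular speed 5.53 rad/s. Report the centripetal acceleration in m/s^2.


a_c = omega^2 * r = 5.53^2 * 1.21 = 37.0029

37.0029 m/s^2


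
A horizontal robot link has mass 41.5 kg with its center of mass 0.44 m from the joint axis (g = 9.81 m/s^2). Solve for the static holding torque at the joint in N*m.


tau = m*g*L = 41.5 * 9.81 * 0.44 = 179.1306

179.1306 N*m


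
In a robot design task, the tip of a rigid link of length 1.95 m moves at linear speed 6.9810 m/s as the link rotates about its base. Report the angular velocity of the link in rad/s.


omega = v / L = 6.9810 / 1.95 = 3.5800

3.5800 rad/s


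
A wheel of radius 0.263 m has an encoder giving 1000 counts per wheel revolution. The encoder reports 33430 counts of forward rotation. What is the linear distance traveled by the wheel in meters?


revs = 33430/1000 = 33.430000
d = revs * 2*pi*r = 33.430000 * 2*pi*0.263 = 55.2423

55.2423 m


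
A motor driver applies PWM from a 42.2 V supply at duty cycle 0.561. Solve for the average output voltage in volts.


V_avg = V_supply * D = 42.2*0.561 = 23.6742

23.6742 V


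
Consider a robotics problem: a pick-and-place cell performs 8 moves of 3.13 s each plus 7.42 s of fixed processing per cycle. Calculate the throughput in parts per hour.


T_cycle = 8*3.13 + 7.42 = 32.4600 s
rate = 3600/T = 110.9057

110.9057 parts/hour


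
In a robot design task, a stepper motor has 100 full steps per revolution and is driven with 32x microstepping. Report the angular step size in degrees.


step = 360/(100*32) = 360/3200 = 0.1125

0.1125 degrees


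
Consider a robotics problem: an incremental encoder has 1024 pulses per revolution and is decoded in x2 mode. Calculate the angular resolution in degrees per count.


resolution = 360 / (PPR * 2) = 360 / 2048 = 0.1758

0.1758 degrees


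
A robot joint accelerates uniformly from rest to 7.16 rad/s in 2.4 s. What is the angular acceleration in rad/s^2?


alpha = delta_omega / t = 7.16 / 2.4 = 2.9833

2.9833 rad/s^2


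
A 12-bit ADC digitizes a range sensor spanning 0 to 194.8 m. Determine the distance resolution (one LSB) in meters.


res = range / 2^n = 194.8/2^12 = 194.8/4096 = 0.0476

0.0476 m


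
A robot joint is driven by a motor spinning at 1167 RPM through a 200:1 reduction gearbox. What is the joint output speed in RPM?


omega_joint = omega_motor / N = 1167 / 200 = 5.8350

5.8350 RPM


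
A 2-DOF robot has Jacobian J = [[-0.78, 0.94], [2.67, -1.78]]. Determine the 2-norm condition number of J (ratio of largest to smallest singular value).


JJ^T eigenvalues: trace(JJ^T) = 11.7893, det(JJ^T) = det(J)^2 = 1.25753796
s_max^2 = (11.7893 + sqrt(133.95744265))/2 = 11.68164928
s_min^2 = (11.7893 - sqrt(133.95744265))/2 = 0.10765072
kappa = s_max/s_min = sqrt(11.68164928/0.10765072) = 10.4170

10.4170


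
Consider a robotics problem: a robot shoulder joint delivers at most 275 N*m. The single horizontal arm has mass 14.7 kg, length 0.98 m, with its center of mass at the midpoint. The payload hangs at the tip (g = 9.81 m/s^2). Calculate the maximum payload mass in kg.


tau_arm = m_arm*g*(L/2) = 14.7*9.81*0.98/2 = 70.6614 N*m
tau_payload = tau_max - tau_arm = 275 - 70.6614 = 204.3386
m_payload = tau_payload / (g*L) = 204.3386 / (9.81*0.98) = 21.2547

21.2547 kg


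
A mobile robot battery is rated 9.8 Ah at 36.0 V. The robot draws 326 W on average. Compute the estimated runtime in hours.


E = 9.8*36.0 = 352.8000 Wh
t = E/P = 352.8000/326 = 1.0822

1.0822 hours


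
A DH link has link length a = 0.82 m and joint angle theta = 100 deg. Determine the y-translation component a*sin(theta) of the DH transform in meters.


a*sin(theta) = 0.82*sin(100 deg) = 0.8075

0.8075 m


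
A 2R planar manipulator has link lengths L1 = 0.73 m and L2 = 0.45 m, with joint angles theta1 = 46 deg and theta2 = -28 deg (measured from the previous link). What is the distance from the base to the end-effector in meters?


x = L1*cos(th1) + L2*cos(th1+th2) = 0.935076
y = L1*sin(th1) + L2*sin(th1+th2) = 0.664176
d = sqrt(x^2 + y^2) = sqrt(0.874367 + 0.441130) = 1.1470

1.1470 m
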